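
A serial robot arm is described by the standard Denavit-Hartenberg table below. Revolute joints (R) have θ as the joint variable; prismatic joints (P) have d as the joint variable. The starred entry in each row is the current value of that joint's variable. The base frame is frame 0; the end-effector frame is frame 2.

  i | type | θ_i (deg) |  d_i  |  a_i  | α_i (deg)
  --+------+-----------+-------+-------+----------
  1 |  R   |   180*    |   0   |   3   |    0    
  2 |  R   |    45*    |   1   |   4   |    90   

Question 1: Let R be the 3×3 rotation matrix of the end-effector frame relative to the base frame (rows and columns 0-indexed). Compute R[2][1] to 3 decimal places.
End-effector y-axis (col 1 of R) = (0.0000,-0.0000,1.0000)
R[2][1] = 1.0000

1.000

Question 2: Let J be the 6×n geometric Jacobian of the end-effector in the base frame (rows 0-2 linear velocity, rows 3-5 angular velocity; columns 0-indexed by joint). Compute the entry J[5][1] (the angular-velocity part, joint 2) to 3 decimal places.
axis z_1 = (0.0000,0.0000,1.0000); lever o_n−o_1 = (-2.8284,-2.8284,1.0000)
cross product → J_v[:, 1] = (2.8284,-2.8284,0.0000)
J_ω[:, 1] = z_1
entry J[5][1] = 1.0000

1.000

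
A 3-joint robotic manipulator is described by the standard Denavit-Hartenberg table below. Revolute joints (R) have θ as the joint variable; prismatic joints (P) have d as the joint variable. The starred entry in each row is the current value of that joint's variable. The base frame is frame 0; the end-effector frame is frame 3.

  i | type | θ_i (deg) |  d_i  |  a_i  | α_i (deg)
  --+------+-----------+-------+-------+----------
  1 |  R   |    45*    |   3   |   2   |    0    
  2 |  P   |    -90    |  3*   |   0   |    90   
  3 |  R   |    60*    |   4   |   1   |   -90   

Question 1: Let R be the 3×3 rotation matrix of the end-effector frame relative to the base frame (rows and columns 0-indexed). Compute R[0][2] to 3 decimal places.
-0.612

End-effector z-axis (col 2 of R) = (-0.6124,0.6124,0.5000)
R[0][2] = -0.6124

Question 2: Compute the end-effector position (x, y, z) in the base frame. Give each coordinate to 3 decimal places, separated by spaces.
-1.061 -1.768 6.866

after link 1: o_1 = (1.4142, 1.4142, 3.0000)
after link 2: o_2 = (1.4142, 1.4142, 6.0000)
after link 3: o_3 = (-1.0607, -1.7678, 6.8660)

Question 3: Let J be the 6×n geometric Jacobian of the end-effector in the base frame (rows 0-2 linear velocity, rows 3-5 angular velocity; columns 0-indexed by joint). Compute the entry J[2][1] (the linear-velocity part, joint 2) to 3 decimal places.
1.000

prismatic axis z_1 = (0.0000,0.0000,1.0000)
J_v[:, 1] = z_1; J_ω[:, 1] = (0,0,0)
entry J[2][1] = 1.0000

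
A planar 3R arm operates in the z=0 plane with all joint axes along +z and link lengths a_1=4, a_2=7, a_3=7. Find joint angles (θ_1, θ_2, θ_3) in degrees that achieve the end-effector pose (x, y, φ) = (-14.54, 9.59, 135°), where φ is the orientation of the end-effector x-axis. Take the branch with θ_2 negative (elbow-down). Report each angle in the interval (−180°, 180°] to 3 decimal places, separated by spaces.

wrist centre = target − a_3·(cos φ, sin φ) = (-9.5903, 4.6403)
cos θ_2 = (113.5049−4²−7²)/(2·4·7) = 0.8662; θ_2 = -29.9847° (elbow-down)
β = atan2(4.6403,-9.5903) = 154.1799°; ψ = atan2(-3.4984,10.0631) = -19.1697°
θ_1 = β − ψ = 173.3497°
θ_3 = φ − θ_1 − θ_2 = -8.3649° (wrapped to (-180°,180°])

173.350 -29.985 -8.365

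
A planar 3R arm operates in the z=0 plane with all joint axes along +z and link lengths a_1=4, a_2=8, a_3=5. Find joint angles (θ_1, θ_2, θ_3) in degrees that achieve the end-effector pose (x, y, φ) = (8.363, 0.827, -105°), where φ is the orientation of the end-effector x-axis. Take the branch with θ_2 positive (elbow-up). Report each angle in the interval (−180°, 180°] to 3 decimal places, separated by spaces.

0.000 44.997 -149.998

wrist centre = target − a_3·(cos φ, sin φ) = (9.6571, 5.6566)
cos θ_2 = (125.2569−4²−8²)/(2·4·8) = 0.7071; θ_2 = 44.9973° (elbow-up)
β = atan2(5.6566,9.6571) = 30.3596°; ψ = atan2(5.6566,9.6571) = 30.3593°
θ_1 = β − ψ = 0.0002°
θ_3 = φ − θ_1 − θ_2 = -149.9976° (wrapped to (-180°,180°])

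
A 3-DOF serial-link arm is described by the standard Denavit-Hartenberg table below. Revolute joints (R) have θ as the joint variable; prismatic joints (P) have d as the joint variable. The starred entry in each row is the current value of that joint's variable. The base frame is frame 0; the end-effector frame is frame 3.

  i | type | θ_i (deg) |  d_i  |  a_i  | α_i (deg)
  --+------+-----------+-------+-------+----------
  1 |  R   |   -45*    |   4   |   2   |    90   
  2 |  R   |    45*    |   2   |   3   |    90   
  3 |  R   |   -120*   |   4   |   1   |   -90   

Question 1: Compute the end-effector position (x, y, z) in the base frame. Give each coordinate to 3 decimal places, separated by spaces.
3.862 -5.466 2.939

after link 1: o_1 = (1.4142, -1.4142, 4.0000)
after link 2: o_2 = (1.5000, -4.3284, 6.1213)
after link 3: o_3 = (3.8624, -5.4661, 2.9393)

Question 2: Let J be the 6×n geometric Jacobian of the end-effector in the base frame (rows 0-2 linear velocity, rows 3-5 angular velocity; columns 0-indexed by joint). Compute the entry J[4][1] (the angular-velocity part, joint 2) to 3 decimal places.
-0.707

axis z_1 = (-0.7071,-0.7071,0.0000); lever o_n−o_1 = (2.4482,-4.0518,-1.0607)
cross product → J_v[:, 1] = (0.7500,-0.7500,4.5962)
J_ω[:, 1] = z_1
entry J[4][1] = -0.7071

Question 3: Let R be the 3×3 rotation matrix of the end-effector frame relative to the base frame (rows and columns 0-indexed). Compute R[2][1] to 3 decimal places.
End-effector y-axis (col 1 of R) = (-0.5000,0.5000,0.7071)
R[2][1] = 0.7071

0.707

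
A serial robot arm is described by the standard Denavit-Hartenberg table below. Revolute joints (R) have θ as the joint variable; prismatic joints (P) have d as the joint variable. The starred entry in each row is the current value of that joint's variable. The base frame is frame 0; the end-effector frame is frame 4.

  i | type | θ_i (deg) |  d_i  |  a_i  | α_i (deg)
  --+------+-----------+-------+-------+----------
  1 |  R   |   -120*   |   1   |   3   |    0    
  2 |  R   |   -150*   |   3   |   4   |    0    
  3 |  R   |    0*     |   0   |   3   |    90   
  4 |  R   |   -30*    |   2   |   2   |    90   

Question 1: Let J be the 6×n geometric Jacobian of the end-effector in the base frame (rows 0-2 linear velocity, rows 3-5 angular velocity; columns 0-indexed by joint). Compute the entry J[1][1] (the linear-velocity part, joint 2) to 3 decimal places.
axis z_1 = (0.0000,0.0000,1.0000); lever o_n−o_1 = (2.0000,8.7321,2.0000)
cross product → J_v[:, 1] = (-8.7321,2.0000,0.0000)
J_ω[:, 1] = z_1
entry J[1][1] = 2.0000

2.000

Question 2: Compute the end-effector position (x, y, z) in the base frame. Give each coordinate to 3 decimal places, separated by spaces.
0.500 6.134 3.000

after link 1: o_1 = (-1.5000, -2.5981, 1.0000)
after link 2: o_2 = (-1.5000, 1.4019, 4.0000)
after link 3: o_3 = (-1.5000, 4.4019, 4.0000)
after link 4: o_4 = (0.5000, 6.1340, 3.0000)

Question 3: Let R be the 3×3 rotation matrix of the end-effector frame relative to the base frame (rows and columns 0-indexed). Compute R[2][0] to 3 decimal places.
-0.500

End-effector x-axis (col 0 of R) = (-0.0000,0.8660,-0.5000)
R[2][0] = -0.5000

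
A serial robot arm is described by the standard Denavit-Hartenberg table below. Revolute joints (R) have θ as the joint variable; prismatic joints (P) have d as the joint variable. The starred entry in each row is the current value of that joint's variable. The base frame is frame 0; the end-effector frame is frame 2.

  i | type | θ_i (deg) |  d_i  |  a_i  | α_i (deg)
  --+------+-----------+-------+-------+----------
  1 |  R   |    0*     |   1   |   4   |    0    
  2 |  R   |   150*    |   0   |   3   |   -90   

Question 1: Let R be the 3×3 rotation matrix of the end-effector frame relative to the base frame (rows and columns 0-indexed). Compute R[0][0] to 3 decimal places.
-0.866

End-effector x-axis (col 0 of R) = (-0.8660,0.5000,0.0000)
R[0][0] = -0.8660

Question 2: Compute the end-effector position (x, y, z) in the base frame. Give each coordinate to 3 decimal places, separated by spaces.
1.402 1.500 1.000

after link 1: o_1 = (4.0000, 0.0000, 1.0000)
after link 2: o_2 = (1.4019, 1.5000, 1.0000)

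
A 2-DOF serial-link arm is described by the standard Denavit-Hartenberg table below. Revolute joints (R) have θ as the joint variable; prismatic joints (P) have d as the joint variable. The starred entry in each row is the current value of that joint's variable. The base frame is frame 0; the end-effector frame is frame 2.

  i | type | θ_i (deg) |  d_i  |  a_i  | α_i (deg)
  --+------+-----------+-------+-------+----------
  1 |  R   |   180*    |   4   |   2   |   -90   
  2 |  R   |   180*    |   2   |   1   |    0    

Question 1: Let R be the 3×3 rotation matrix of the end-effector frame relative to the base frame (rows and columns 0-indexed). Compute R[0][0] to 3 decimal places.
1.000

End-effector x-axis (col 0 of R) = (1.0000,-0.0000,-0.0000)
R[0][0] = 1.0000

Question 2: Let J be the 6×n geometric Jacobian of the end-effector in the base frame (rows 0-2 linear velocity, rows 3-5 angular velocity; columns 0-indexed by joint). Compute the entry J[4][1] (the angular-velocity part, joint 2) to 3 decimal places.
-1.000

axis z_1 = (-0.0000,-1.0000,0.0000); lever o_n−o_1 = (1.0000,-2.0000,0.0000)
cross product → J_v[:, 1] = (0.0000,0.0000,1.0000)
J_ω[:, 1] = z_1
entry J[4][1] = -1.0000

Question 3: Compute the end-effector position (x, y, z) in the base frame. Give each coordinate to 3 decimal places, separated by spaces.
after link 1: o_1 = (-2.0000, 0.0000, 4.0000)
after link 2: o_2 = (-1.0000, -2.0000, 4.0000)

-1.000 -2.000 4.000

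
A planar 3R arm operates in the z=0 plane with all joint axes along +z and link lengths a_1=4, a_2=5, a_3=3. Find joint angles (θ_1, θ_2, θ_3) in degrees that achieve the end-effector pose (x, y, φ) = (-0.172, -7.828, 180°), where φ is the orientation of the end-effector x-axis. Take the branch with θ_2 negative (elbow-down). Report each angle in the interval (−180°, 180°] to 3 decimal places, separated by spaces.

-44.991 -45.018 -89.990

wrist centre = target − a_3·(cos φ, sin φ) = (2.8280, -7.8280)
cos θ_2 = (69.2752−4²−5²)/(2·4·5) = 0.7069; θ_2 = -45.0184° (elbow-down)
β = atan2(-7.8280,2.8280) = -70.1369°; ψ = atan2(-3.5367,7.5344) = -25.1455°
θ_1 = β − ψ = -44.9913°
θ_3 = φ − θ_1 − θ_2 = -89.9902° (wrapped to (-180°,180°])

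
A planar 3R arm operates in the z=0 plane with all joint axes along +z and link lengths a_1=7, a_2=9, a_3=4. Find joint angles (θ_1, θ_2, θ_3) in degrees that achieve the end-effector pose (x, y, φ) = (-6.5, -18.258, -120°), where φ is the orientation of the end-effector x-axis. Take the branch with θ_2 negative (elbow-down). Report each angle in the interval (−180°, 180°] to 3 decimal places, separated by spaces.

wrist centre = target − a_3·(cos φ, sin φ) = (-4.5000, -14.7939)
cos θ_2 = (239.1094−7²−9²)/(2·7·9) = 0.8659; θ_2 = -30.0089° (elbow-down)
β = atan2(-14.7939,-4.5000) = -106.9187°; ψ = atan2(-4.5012,14.7935) = -16.9234°
θ_1 = β − ψ = -89.9953°
θ_3 = φ − θ_1 − θ_2 = 0.0042° (wrapped to (-180°,180°])

-89.995 -30.009 0.004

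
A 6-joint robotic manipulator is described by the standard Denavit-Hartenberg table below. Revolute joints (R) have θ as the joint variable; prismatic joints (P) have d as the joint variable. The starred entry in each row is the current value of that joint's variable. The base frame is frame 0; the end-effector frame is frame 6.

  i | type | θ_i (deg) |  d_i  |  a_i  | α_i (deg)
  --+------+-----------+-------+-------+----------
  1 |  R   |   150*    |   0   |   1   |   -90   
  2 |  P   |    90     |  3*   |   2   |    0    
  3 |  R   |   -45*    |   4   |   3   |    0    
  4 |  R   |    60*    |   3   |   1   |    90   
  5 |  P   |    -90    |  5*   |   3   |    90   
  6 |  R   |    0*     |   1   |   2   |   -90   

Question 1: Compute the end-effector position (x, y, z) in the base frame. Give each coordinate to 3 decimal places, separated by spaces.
-9.386 -0.355 -5.415

after link 1: o_1 = (-0.8660, 0.5000, 0.0000)
after link 2: o_2 = (-2.3660, -2.0981, -2.0000)
after link 3: o_3 = (-6.2031, -4.5015, -4.1213)
after link 4: o_4 = (-7.4790, -7.2290, -5.0872)
after link 5: o_5 = (-10.1616, -2.2161, -6.3813)
after link 6: o_6 = (-9.3857, -0.3547, -5.4154)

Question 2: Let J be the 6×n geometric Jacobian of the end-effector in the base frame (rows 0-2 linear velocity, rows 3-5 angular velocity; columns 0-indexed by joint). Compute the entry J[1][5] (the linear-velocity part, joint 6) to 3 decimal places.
axis z_5 = (-0.2241,0.1294,0.9659); lever o_n−o_5 = (0.7759,1.8615,0.9659)
cross product → J_v[:, 5] = (-1.6730,0.9659,-0.5176)
J_ω[:, 5] = z_5
entry J[1][5] = 0.9659

0.966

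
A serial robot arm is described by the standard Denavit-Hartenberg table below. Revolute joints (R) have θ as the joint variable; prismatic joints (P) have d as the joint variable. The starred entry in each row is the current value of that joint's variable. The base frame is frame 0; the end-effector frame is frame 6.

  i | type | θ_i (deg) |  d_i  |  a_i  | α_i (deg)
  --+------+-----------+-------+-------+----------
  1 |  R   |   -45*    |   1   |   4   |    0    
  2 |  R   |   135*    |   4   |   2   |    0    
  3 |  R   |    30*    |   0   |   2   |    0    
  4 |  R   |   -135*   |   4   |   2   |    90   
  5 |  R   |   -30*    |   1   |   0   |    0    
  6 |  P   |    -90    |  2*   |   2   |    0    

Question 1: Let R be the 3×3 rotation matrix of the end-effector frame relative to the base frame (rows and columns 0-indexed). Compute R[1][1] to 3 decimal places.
End-effector y-axis (col 1 of R) = (0.8365,-0.2241,-0.5000)
R[1][1] = -0.2241

-0.224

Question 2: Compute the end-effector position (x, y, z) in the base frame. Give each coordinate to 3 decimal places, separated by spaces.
after link 1: o_1 = (2.8284, -2.8284, 1.0000)
after link 2: o_2 = (2.8284, -0.8284, 5.0000)
after link 3: o_3 = (1.8284, 0.9036, 5.0000)
after link 4: o_4 = (3.7603, 0.3860, 9.0000)
after link 5: o_5 = (3.5015, -0.5799, 9.0000)
after link 6: o_6 = (2.0179, -2.2530, 7.2679)

2.018 -2.253 7.268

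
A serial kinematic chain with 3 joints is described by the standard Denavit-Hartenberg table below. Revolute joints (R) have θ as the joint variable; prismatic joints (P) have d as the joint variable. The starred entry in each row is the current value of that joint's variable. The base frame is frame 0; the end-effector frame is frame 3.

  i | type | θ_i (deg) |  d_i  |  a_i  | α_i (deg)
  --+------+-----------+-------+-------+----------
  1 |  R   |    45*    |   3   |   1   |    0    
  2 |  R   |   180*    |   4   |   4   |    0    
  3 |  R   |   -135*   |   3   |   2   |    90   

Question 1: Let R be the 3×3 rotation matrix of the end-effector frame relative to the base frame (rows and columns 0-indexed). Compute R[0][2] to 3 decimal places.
End-effector z-axis (col 2 of R) = (1.0000,-0.0000,0.0000)
R[0][2] = 1.0000

1.000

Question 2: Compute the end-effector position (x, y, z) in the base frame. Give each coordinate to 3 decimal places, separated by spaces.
after link 1: o_1 = (0.7071, 0.7071, 3.0000)
after link 2: o_2 = (-2.1213, -2.1213, 7.0000)
after link 3: o_3 = (-2.1213, -0.1213, 10.0000)

-2.121 -0.121 10.000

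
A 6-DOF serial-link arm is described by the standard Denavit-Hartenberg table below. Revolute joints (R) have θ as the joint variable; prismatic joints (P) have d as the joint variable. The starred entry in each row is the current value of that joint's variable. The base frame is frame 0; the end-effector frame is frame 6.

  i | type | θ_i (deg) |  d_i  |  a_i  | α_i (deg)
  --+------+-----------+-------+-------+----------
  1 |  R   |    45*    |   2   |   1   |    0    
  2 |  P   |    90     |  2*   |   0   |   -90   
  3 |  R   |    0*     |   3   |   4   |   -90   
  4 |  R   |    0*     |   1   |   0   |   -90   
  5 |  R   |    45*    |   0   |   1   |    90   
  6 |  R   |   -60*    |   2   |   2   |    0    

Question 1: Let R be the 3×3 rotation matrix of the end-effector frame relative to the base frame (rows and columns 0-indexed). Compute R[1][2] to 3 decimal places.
0.500

End-effector z-axis (col 2 of R) = (-0.5000,0.5000,-0.7071)
R[1][2] = 0.5000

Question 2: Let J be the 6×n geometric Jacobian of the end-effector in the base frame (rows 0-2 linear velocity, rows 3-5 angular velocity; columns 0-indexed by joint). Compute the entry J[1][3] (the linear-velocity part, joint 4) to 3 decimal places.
axis z_3 = (-0.0000,-0.0000,-1.0000); lever o_n−o_3 = (-3.2247,0.7753,-1.0000)
cross product → J_v[:, 3] = (0.7753,3.2247,-0.0000)
J_ω[:, 3] = z_3
entry J[1][3] = 3.2247

3.225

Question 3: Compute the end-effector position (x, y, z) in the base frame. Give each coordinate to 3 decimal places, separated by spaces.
-7.467 2.189 3.000

after link 1: o_1 = (0.7071, 0.7071, 2.0000)
after link 2: o_2 = (0.7071, 0.7071, 4.0000)
after link 3: o_3 = (-4.2426, 1.4142, 4.0000)
after link 4: o_4 = (-4.2426, 1.4142, 3.0000)
after link 5: o_5 = (-4.7426, 1.9142, 3.7071)
after link 6: o_6 = (-7.4674, 2.1895, 3.0000)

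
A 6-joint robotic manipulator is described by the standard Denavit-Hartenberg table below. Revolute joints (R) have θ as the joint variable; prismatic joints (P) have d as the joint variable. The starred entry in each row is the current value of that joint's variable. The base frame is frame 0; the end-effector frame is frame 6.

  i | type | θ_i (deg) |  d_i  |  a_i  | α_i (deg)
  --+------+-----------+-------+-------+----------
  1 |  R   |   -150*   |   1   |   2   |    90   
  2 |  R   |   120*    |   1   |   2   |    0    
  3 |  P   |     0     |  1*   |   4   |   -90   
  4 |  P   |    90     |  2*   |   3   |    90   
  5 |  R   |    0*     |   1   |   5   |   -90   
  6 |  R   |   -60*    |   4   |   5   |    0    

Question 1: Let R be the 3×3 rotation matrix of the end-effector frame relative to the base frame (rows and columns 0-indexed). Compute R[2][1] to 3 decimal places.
End-effector y-axis (col 1 of R) = (0.2165,-0.8750,-0.4330)
R[2][1] = -0.4330

-0.433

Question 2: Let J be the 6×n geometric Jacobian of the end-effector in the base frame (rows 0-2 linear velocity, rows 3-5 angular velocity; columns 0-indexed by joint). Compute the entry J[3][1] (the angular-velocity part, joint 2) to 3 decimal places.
axis z_1 = (-0.5000,0.8660,0.0000); lever o_n−o_1 = (13.6561,-1.9306,6.8122)
cross product → J_v[:, 1] = (5.8995,3.4061,-10.8612)
J_ω[:, 1] = z_1
entry J[3][1] = -0.5000

-0.500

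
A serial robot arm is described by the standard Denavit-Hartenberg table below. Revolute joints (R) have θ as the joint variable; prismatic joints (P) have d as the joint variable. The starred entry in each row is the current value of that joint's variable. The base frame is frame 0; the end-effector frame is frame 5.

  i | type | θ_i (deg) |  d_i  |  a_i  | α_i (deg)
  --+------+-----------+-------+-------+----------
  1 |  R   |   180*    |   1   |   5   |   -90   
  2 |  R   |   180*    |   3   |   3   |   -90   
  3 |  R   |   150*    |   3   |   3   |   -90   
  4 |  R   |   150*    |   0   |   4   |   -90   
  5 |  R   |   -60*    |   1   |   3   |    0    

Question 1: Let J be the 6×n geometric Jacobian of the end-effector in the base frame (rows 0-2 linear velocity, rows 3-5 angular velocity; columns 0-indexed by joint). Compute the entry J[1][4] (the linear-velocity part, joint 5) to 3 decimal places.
axis z_4 = (0.4330,-0.2500,0.8660); lever o_n−o_4 = (0.2590,-3.1495,0.1160)
cross product → J_v[:, 4] = (2.6986,0.1740,-1.2990)
J_ω[:, 4] = z_4
entry J[1][4] = 0.1740

0.174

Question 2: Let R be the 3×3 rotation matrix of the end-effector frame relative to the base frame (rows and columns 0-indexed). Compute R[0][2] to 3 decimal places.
End-effector z-axis (col 2 of R) = (0.4330,-0.2500,0.8660)
R[0][2] = 0.4330

0.433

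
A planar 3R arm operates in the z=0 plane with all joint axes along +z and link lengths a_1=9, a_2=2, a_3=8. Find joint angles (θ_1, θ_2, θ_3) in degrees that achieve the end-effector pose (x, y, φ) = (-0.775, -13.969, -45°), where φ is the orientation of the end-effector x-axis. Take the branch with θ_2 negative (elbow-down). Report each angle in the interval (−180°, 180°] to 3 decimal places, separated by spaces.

wrist centre = target − a_3·(cos φ, sin φ) = (-6.4319, -8.3121)
cos θ_2 = (110.4605−9²−2²)/(2·9·2) = 0.7072; θ_2 = -44.9895° (elbow-down)
β = atan2(-8.3121,-6.4319) = -127.7323°; ψ = atan2(-1.4140,10.4145) = -7.7317°
θ_1 = β − ψ = -120.0007°
θ_3 = φ − θ_1 − θ_2 = 119.9902° (wrapped to (-180°,180°])

-120.001 -44.989 119.990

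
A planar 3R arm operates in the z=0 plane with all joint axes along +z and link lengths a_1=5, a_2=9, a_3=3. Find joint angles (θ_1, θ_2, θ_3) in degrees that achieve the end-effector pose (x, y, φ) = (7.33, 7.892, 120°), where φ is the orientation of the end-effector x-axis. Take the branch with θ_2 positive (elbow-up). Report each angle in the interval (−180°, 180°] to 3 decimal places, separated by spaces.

-30.004 90.003 60.000

wrist centre = target − a_3·(cos φ, sin φ) = (8.8300, 5.2939)
cos θ_2 = (105.9945−5²−9²)/(2·5·9) = -0.0001; θ_2 = 90.0035° (elbow-up)
β = atan2(5.2939,8.8300) = 30.9443°; ψ = atan2(9.0000,4.9995) = 60.9481°
θ_1 = β − ψ = -30.0038°
θ_3 = φ − θ_1 − θ_2 = 60.0003° (wrapped to (-180°,180°])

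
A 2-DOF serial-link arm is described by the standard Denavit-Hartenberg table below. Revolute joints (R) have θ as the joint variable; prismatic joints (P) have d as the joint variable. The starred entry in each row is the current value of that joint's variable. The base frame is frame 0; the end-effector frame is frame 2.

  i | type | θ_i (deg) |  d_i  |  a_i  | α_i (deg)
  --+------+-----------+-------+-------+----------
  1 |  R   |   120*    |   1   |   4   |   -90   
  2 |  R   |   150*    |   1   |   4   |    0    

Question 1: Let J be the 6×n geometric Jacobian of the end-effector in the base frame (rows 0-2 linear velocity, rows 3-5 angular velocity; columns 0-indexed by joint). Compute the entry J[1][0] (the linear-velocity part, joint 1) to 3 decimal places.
axis z_0 = ẑ; lever o_n−o_0 = (-1.1340,-0.0359,-1.0000)
cross product → J_v[:, 0] = (0.0359,-1.1340,0.0000)
J_ω[:, 0] = z_0
entry J[1][0] = -1.1340

-1.134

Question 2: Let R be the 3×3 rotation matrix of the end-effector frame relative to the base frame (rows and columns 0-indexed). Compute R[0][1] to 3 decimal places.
0.250

End-effector y-axis (col 1 of R) = (0.2500,-0.4330,0.8660)
R[0][1] = 0.2500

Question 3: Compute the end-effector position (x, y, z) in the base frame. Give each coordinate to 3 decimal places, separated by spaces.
after link 1: o_1 = (-2.0000, 3.4641, 1.0000)
after link 2: o_2 = (-1.1340, -0.0359, -1.0000)

-1.134 -0.036 -1.000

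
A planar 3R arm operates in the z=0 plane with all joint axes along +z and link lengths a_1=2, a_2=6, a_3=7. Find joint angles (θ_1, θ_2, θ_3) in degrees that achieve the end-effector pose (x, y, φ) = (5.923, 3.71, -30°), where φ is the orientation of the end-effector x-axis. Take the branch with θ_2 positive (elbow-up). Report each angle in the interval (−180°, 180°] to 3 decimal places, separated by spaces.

wrist centre = target − a_3·(cos φ, sin φ) = (-0.1392, 7.2100)
cos θ_2 = (52.0035−2²−6²)/(2·2·6) = 0.5001; θ_2 = 59.9904° (elbow-up)
β = atan2(7.2100,-0.1392) = 91.1059°; ψ = atan2(5.1957,5.0009) = 46.0944°
θ_1 = β − ψ = 45.0115°
θ_3 = φ − θ_1 − θ_2 = -135.0019° (wrapped to (-180°,180°])

45.011 59.990 -135.002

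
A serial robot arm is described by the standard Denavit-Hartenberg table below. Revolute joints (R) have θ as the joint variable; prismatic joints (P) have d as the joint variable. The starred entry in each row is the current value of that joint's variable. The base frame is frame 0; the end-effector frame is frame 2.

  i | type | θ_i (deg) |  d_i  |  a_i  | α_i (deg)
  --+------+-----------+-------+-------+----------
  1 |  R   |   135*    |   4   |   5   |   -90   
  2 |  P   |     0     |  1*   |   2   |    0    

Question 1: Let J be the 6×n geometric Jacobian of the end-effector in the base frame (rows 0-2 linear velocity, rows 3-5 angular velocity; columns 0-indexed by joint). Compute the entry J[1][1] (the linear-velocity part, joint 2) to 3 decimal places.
-0.707

prismatic axis z_1 = (-0.7071,-0.7071,0.0000)
J_v[:, 1] = z_1; J_ω[:, 1] = (0,0,0)
entry J[1][1] = -0.7071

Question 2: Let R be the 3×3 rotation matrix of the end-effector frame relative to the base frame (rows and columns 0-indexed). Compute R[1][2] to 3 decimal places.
-0.707

End-effector z-axis (col 2 of R) = (-0.7071,-0.7071,0.0000)
R[1][2] = -0.7071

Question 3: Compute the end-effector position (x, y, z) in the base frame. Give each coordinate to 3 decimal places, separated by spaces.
-5.657 4.243 4.000

after link 1: o_1 = (-3.5355, 3.5355, 4.0000)
after link 2: o_2 = (-5.6569, 4.2426, 4.0000)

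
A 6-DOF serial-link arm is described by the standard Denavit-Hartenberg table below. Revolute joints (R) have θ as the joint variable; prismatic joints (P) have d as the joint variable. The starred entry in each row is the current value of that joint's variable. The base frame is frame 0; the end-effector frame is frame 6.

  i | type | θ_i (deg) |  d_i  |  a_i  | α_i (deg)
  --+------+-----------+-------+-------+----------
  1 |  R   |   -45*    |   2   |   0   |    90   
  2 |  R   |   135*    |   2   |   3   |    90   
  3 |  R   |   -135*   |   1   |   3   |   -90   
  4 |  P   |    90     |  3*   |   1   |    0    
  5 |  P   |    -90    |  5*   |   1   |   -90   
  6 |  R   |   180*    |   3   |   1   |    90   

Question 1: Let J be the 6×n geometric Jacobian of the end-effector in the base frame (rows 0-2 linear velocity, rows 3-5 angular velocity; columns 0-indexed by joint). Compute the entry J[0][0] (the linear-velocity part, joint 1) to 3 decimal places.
axis z_0 = ẑ; lever o_n−o_0 = (-0.6820,8.8536,4.5000)
cross product → J_v[:, 0] = (-8.8536,-0.6820,0.0000)
J_ω[:, 0] = z_0
entry J[0][0] = -8.8536

-8.854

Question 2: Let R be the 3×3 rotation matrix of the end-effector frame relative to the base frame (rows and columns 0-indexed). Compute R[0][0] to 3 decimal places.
End-effector x-axis (col 0 of R) = (-0.8536,-0.1464,0.5000)
R[0][0] = -0.8536

-0.854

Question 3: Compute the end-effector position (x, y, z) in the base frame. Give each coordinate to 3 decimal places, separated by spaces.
-0.682 8.854 4.500

after link 1: o_1 = (0.0000, 0.0000, 2.0000)
after link 2: o_2 = (-2.9142, 0.0858, 4.1213)
after link 3: o_3 = (0.1464, 0.0251, 3.3284)
after link 4: o_4 = (0.0858, 3.0858, 4.1213)
after link 5: o_5 = (1.6716, 7.5000, 6.1213)
after link 6: o_6 = (-0.6820, 8.8536, 4.5000)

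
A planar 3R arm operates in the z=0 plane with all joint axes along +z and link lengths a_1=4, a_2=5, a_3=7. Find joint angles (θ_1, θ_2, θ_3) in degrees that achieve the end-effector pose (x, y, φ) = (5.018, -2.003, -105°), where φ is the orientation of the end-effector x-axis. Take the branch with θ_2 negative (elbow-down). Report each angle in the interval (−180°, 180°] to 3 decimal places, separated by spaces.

59.996 -44.992 -120.005

wrist centre = target − a_3·(cos φ, sin φ) = (6.8297, 4.7585)
cos θ_2 = (69.2884−4²−5²)/(2·4·5) = 0.7072; θ_2 = -44.9916° (elbow-down)
β = atan2(4.7585,6.8297) = 34.8661°; ψ = atan2(-3.5350,7.5360) = -25.1304°
θ_1 = β − ψ = 59.9965°
θ_3 = φ − θ_1 − θ_2 = -120.0048° (wrapped to (-180°,180°])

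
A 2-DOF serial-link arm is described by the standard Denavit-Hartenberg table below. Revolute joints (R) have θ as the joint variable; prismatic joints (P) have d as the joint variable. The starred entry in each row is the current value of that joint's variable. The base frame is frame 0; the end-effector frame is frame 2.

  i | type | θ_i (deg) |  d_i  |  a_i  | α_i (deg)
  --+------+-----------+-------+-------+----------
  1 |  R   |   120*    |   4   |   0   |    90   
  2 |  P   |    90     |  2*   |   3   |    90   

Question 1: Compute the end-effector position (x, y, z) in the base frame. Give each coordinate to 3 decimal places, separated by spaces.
after link 1: o_1 = (0.0000, 0.0000, 4.0000)
after link 2: o_2 = (1.7321, 1.0000, 7.0000)

1.732 1.000 7.000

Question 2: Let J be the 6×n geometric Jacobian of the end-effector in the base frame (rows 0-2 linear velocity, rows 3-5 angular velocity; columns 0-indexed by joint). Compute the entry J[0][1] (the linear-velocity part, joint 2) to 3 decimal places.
0.866

prismatic axis z_1 = (0.8660,0.5000,0.0000)
J_v[:, 1] = z_1; J_ω[:, 1] = (0,0,0)
entry J[0][1] = 0.8660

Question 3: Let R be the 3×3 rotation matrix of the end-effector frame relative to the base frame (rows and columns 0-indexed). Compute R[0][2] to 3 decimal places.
-0.500

End-effector z-axis (col 2 of R) = (-0.5000,0.8660,-0.0000)
R[0][2] = -0.5000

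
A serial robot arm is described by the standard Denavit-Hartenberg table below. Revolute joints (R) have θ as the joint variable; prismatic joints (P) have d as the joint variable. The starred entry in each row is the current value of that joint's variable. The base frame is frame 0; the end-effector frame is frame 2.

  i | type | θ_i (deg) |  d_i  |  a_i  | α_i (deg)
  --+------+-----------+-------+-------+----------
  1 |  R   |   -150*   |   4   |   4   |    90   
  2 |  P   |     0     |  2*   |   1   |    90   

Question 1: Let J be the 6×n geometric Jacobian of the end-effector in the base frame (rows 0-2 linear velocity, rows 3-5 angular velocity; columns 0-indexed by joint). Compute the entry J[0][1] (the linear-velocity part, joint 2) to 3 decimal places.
-0.500

prismatic axis z_1 = (-0.5000,0.8660,0.0000)
J_v[:, 1] = z_1; J_ω[:, 1] = (0,0,0)
entry J[0][1] = -0.5000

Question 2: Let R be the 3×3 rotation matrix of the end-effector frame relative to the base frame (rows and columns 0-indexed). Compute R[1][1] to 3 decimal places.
End-effector y-axis (col 1 of R) = (-0.5000,0.8660,0.0000)
R[1][1] = 0.8660

0.866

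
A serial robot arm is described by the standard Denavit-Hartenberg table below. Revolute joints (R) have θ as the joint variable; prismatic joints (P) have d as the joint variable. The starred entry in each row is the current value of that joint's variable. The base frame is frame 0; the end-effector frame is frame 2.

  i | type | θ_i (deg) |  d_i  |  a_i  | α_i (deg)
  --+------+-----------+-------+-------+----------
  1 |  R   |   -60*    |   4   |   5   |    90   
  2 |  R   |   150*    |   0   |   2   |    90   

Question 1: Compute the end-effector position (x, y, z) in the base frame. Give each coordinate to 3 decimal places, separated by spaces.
1.634 -2.830 5.000

after link 1: o_1 = (2.5000, -4.3301, 4.0000)
after link 2: o_2 = (1.6340, -2.8301, 5.0000)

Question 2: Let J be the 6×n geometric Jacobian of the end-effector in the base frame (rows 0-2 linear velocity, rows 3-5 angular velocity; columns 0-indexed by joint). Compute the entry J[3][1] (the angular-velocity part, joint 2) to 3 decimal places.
-0.866

axis z_1 = (-0.8660,-0.5000,0.0000); lever o_n−o_1 = (-0.8660,1.5000,1.0000)
cross product → J_v[:, 1] = (-0.5000,0.8660,-1.7321)
J_ω[:, 1] = z_1
entry J[3][1] = -0.8660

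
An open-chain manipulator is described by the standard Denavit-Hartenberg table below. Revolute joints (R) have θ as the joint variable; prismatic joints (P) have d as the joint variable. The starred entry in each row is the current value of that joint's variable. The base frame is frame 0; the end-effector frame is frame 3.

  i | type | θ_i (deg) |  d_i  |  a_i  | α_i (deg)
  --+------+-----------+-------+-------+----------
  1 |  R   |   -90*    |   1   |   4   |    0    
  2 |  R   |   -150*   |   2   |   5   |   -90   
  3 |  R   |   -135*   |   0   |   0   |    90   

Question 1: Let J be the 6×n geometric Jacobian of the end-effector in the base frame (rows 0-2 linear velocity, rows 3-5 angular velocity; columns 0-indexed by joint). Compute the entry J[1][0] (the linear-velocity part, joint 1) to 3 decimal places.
axis z_0 = ẑ; lever o_n−o_0 = (-2.5000,0.3301,3.0000)
cross product → J_v[:, 0] = (-0.3301,-2.5000,0.0000)
J_ω[:, 0] = z_0
entry J[1][0] = -2.5000

-2.500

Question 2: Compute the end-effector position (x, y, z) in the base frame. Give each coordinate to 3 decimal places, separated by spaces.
after link 1: o_1 = (0.0000, -4.0000, 1.0000)
after link 2: o_2 = (-2.5000, 0.3301, 3.0000)
after link 3: o_3 = (-2.5000, 0.3301, 3.0000)

-2.500 0.330 3.000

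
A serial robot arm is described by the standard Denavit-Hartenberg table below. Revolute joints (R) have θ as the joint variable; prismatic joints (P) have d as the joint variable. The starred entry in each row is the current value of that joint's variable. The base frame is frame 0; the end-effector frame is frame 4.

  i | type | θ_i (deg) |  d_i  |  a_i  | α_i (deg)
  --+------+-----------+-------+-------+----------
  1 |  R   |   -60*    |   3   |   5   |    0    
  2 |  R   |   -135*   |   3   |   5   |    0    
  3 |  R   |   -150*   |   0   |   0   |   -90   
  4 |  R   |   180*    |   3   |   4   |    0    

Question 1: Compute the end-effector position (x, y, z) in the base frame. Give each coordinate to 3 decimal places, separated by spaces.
-6.970 -1.174 6.000

after link 1: o_1 = (2.5000, -4.3301, 3.0000)
after link 2: o_2 = (-2.3296, -3.0360, 6.0000)
after link 3: o_3 = (-2.3296, -3.0360, 6.0000)
after link 4: o_4 = (-6.9698, -1.1735, 6.0000)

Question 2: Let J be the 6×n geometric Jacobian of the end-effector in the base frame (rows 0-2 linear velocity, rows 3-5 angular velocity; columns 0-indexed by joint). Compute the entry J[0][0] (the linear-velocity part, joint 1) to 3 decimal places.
axis z_0 = ẑ; lever o_n−o_0 = (-6.9698,-1.1735,6.0000)
cross product → J_v[:, 0] = (1.1735,-6.9698,0.0000)
J_ω[:, 0] = z_0
entry J[0][0] = 1.1735

1.174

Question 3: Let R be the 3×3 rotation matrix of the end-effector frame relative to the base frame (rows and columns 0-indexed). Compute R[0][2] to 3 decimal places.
-0.259

End-effector z-axis (col 2 of R) = (-0.2588,0.9659,0.0000)
R[0][2] = -0.2588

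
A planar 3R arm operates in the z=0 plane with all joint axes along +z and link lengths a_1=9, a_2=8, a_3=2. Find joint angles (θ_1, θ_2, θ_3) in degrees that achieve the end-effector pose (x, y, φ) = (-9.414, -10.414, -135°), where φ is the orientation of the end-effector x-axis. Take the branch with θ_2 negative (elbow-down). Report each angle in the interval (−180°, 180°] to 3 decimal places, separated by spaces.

-89.999 -90.003 45.002

wrist centre = target − a_3·(cos φ, sin φ) = (-7.9998, -8.9998)
cos θ_2 = (144.9927−9²−8²)/(2·9·8) = -0.0001; θ_2 = -90.0029° (elbow-down)
β = atan2(-8.9998,-7.9998) = -131.6335°; ψ = atan2(-8.0000,8.9996) = -41.6348°
θ_1 = β − ψ = -89.9986°
θ_3 = φ − θ_1 − θ_2 = 45.0015° (wrapped to (-180°,180°])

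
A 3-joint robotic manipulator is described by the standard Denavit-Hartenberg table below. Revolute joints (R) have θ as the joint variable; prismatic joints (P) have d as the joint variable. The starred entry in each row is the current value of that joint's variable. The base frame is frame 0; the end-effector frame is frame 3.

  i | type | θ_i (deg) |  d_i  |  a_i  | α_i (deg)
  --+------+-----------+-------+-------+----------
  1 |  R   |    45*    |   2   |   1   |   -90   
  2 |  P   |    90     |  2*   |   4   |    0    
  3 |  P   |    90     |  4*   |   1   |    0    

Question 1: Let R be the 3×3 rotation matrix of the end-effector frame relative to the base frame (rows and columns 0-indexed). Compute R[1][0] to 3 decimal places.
-0.707

End-effector x-axis (col 0 of R) = (-0.7071,-0.7071,-0.0000)
R[1][0] = -0.7071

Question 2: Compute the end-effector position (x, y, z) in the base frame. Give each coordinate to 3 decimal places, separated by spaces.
after link 1: o_1 = (0.7071, 0.7071, 2.0000)
after link 2: o_2 = (-0.7071, 2.1213, -2.0000)
after link 3: o_3 = (-4.2426, 4.2426, -2.0000)

-4.243 4.243 -2.000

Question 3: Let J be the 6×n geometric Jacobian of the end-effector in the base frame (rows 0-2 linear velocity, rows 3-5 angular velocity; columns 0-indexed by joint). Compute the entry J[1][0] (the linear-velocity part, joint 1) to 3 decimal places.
-4.243

axis z_0 = ẑ; lever o_n−o_0 = (-4.2426,4.2426,-2.0000)
cross product → J_v[:, 0] = (-4.2426,-4.2426,0.0000)
J_ω[:, 0] = z_0
entry J[1][0] = -4.2426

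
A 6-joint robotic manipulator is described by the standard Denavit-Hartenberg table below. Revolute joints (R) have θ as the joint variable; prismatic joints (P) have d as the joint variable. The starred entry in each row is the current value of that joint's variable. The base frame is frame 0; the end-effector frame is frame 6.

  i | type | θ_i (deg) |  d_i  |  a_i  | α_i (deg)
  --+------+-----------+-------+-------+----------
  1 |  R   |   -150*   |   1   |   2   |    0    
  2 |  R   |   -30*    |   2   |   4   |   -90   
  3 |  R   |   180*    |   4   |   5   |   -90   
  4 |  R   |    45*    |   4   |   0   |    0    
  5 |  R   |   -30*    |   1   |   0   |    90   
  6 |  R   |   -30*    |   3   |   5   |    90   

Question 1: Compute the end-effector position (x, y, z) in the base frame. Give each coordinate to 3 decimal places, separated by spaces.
after link 1: o_1 = (-1.7321, -1.0000, 1.0000)
after link 2: o_2 = (-5.7321, -1.0000, 3.0000)
after link 3: o_3 = (-0.7321, -5.0000, 3.0000)
after link 4: o_4 = (-0.7321, -5.0000, 7.0000)
after link 5: o_5 = (-0.7321, -5.0000, 8.0000)
after link 6: o_6 = (4.2270, -6.7771, 5.5000)

4.227 -6.777 5.500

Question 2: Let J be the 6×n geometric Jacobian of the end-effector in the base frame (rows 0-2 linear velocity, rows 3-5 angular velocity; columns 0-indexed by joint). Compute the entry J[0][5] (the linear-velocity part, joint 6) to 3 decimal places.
2.415

axis z_5 = (0.2588,-0.9659,0.0000); lever o_n−o_5 = (4.9590,-1.7771,-2.5000)
cross product → J_v[:, 5] = (2.4148,0.6470,4.3301)
J_ω[:, 5] = z_5
entry J[0][5] = 2.4148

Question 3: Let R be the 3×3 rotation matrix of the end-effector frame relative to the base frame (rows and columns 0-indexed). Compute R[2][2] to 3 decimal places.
-0.866

End-effector z-axis (col 2 of R) = (-0.4830,-0.1294,-0.8660)
R[2][2] = -0.8660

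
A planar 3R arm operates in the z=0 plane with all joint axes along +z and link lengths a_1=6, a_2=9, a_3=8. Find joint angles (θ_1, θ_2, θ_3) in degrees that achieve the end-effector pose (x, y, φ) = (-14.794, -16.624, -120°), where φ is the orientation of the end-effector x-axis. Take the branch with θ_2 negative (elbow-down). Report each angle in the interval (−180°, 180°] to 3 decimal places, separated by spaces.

wrist centre = target − a_3·(cos φ, sin φ) = (-10.7940, -9.6958)
cos θ_2 = (210.5189−6²−9²)/(2·6·9) = 0.8659; θ_2 = -30.0126° (elbow-down)
β = atan2(-9.6958,-10.7940) = -138.0680°; ψ = atan2(-4.5017,13.7932) = -18.0752°
θ_1 = β − ψ = -119.9928°
θ_3 = φ − θ_1 − θ_2 = 30.0054° (wrapped to (-180°,180°])

-119.993 -30.013 30.005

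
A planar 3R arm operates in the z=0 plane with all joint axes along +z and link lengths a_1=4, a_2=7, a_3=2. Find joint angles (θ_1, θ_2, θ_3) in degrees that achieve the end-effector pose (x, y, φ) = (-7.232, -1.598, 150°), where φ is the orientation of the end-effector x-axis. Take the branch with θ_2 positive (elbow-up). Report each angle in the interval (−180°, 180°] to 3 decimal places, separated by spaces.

wrist centre = target − a_3·(cos φ, sin φ) = (-5.4999, -2.5980)
cos θ_2 = (36.9990−4²−7²)/(2·4·7) = -0.5000; θ_2 = 120.0011° (elbow-up)
β = atan2(-2.5980,-5.4999) = -154.7154°; ψ = atan2(6.0621,0.4999) = 85.2861°
θ_1 = β − ψ = -240.0015°
θ_3 = φ − θ_1 − θ_2 = -89.9996° (wrapped to (-180°,180°])

119.998 120.001 -90.000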